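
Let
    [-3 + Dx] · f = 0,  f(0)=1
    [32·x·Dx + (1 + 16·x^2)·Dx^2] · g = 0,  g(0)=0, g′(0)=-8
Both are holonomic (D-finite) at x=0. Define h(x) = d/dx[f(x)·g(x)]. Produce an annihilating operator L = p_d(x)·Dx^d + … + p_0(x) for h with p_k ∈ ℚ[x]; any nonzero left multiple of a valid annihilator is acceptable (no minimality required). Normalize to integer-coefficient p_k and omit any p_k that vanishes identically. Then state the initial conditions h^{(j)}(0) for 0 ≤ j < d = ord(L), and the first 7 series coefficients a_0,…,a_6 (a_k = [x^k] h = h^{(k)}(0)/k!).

L = (-69 - 576·x + 5472·x^2 - 9216·x^3 + 6912·x^4) + (14 + 288·x - 2112·x^2 + 4608·x^3 - 4608·x^4)·Dx + (3 - 32·x + 96·x^2 - 512·x^3 + 768·x^4)·Dx^2  (order 2).
h: a_k = -8, -48, 20, 368, -1223, -6318, 208169/10, …
ICs: h(0) = -8, h′(0) = -48.

f: a_k = 1, 3, 9/2, 9/2, 27/8, 81/40, 81/80, …
g: a_k = 0, -8, 0, 128/3, 0, -2048/5, 0, …
f·g: L₀ = L_f ⊗_s L_g, ord ≤ 1·2.
Derive L from L₀ (diff closure).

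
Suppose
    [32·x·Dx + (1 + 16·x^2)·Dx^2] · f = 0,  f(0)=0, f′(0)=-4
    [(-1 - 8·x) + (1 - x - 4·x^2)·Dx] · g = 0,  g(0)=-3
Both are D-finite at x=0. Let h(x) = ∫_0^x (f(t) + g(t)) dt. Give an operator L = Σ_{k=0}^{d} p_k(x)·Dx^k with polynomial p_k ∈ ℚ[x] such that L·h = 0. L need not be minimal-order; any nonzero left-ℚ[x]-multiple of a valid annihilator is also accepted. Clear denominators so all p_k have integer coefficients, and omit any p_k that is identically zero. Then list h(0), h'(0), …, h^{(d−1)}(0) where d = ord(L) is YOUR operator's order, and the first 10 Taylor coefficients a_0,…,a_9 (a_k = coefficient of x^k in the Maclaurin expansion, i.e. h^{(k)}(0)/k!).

f: a_k = 0, -4, 0, 64/3, 0, -1024/5, 0, 16384/7, 0, -262144/9, …
g: a_k = -3, -3, -15, -27, -87, -195, -543, -1323, -3495, -8787, …
h₀=f+g: left-lcm gives L₀, ord ≤ 3.
h=∫h₀ ⇒ L = L₀·Dx.
L = (160 - 640·x - 14848·x^2 - 36864·x^3 - 178176·x^4 - 98304·x^6)·Dx^2 + (-43 - 336·x - 16·x^2 - 3072·x^3 - 35072·x^4 - 124928·x^5 - 12288·x^6 - 98304·x^7)·Dx^3 + (5 + 23·x + 272·x^2 + 16·x^3 + 2368·x^4 - 5888·x^5 - 12288·x^6 - 4096·x^7 - 16384·x^8)·Dx^4  (order 4).
h: a_k = 0, -3, -7/2, -5, -17/12, -87/5, -1999/30, -543/7, 7123/56, -1165/3, …
ICs: h(0) = 0, h′(0) = -3, h′′(0) = -7, h′′′(0) = -30.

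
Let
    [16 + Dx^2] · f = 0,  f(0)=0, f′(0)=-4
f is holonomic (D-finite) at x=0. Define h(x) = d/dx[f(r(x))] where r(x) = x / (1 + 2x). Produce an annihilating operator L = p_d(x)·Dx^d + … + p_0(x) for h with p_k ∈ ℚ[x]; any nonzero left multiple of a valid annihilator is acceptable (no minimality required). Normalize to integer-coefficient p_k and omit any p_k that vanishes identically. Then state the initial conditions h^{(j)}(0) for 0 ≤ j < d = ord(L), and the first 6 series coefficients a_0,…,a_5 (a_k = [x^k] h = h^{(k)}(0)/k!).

f: a_k = 0, -4, 0, 32/3, 0, -128/15, …
f∘r: x↦r, Dx↦Dx/r' in L_f ⇒ L₀.
h₀' ⇒ L via d/dx closure of L₀.
L = (40 + 96·x + 96·x^2) + (12 + 72·x + 144·x^2 + 96·x^3)·Dx + (1 + 8·x + 24·x^2 + 32·x^3 + 16·x^4)·Dx^2  (order 2).
h: a_k = -4, 16, -16, -128, 2752/3, -3840, …
ICs: h(0) = -4, h′(0) = 16.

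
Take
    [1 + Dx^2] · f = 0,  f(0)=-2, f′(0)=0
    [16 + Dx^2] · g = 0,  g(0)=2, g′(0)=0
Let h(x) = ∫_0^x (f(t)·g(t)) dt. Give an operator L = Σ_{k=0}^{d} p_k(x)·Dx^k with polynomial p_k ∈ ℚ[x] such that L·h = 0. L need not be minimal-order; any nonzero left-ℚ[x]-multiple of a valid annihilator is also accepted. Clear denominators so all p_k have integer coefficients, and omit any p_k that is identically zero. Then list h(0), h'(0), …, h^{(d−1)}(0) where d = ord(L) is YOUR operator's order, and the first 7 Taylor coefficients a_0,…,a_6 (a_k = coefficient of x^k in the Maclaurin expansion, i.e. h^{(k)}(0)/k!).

L = 225·Dx + 34·Dx^3 + Dx^5  (order 5).
h: a_k = 0, -4, 0, 34/3, 0, -353/30, 0, …
ICs: h(0) = 0, h′(0) = -4, h′′(0) = 0, h′′′(0) = 68, h′′′′(0) = 0.

f: a_k = -2, 0, 1, 0, -1/12, 0, 1/360, …
g: a_k = 2, 0, -16, 0, 64/3, 0, -512/45, …
Sym-product of L_f,L_g gives L₀ (≤ ord 4).
h=∫₀ˣh₀: take L = L₀·Dx.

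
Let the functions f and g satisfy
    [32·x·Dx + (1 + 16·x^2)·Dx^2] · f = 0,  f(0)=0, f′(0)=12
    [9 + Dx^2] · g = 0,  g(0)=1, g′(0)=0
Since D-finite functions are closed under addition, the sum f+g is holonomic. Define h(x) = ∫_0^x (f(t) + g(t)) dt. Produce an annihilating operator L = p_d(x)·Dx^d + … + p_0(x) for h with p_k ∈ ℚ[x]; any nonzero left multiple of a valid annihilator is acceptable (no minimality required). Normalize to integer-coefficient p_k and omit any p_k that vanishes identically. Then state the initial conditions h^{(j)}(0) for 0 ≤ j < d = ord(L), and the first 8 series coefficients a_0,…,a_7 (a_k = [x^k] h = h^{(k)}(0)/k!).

f: a_k = 0, 12, 0, -64, 0, 3072/5, 0, -49152/7, …
g: a_k = 1, 0, -9/2, 0, 27/8, 0, -81/80, 0, …
L₀ := lclm(L_f,L_g); ord L₀ ≤ 2+2.
h=∫₀ˣh₀: take L = L₀·Dx.
L = (-52704·x + 967680·x^3 + 663552·x^5)·Dx^2 + (-207 + 13104·x^2 + 283392·x^4 + 331776·x^6)·Dx^3 + (-5856·x + 107520·x^3 + 73728·x^5)·Dx^4 + (-23 + 1456·x^2 + 31488·x^4 + 36864·x^6)·Dx^5  (order 5).
h: a_k = 0, 1, 6, -3/2, -16, 27/40, 512/5, -81/560, …
ICs: h(0) = 0, h′(0) = 1, h′′(0) = 12, h′′′(0) = -9, h′′′′(0) = -384.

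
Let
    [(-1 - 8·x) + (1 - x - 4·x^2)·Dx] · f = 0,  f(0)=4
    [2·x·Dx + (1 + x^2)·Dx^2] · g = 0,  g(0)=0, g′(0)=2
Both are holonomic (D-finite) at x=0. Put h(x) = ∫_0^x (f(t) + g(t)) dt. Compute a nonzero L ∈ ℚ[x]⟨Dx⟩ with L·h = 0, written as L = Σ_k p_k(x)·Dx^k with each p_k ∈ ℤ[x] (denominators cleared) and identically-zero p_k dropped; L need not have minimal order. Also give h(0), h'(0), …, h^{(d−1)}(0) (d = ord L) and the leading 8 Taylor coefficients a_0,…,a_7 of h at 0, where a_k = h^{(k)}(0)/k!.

L = (-10 + 40·x + 478·x^2 + 864·x^3 + 2496·x^4 + 384·x^6)·Dx^2 + (28 + 246·x + 316·x^2 + 1182·x^3 + 752·x^4 + 2048·x^5 + 48·x^6 + 384·x^7)·Dx^3 + (-5 - 8·x - 32·x^2 + 104·x^3 + 197·x^4 + 128·x^5 + 288·x^6 + 16·x^7 + 64·x^8)·Dx^4  (order 4).
h: a_k = 0, 4, 3, 20/3, 53/6, 116/5, 217/5, 724/7, …
ICs: h(0) = 0, h′(0) = 4, h′′(0) = 6, h′′′(0) = 40.

f: a_k = 4, 4, 20, 36, 116, 260, 724, 1764, …
g: a_k = 0, 2, 0, -2/3, 0, 2/5, 0, -2/7, …
L₀ := lclm(L_f,L_g); ord L₀ ≤ 1+2.
h=∫₀ˣh₀: take L = L₀·Dx.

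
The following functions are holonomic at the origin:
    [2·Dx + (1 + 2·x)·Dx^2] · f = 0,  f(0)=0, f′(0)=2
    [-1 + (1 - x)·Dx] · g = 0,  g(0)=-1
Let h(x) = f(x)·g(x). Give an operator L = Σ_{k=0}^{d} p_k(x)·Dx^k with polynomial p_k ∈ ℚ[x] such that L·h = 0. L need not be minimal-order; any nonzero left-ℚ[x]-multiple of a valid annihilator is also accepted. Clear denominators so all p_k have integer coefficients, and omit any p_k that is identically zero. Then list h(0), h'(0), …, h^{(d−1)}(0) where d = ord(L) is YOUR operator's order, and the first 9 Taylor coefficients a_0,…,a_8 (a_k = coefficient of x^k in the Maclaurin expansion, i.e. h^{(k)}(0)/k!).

L = 2 + 6·x·Dx + (-1 - x + 2·x^2)·Dx^2  (order 2).
h: a_k = 0, -2, 0, -8/3, 4/3, -76/15, 28/5, -444/35, 676/35, …
ICs: h(0) = 0, h′(0) = -2.

f: a_k = 0, 2, -2, 8/3, -4, 32/5, -32/3, 128/7, -32, …
g: a_k = -1, -1, -1, -1, -1, -1, -1, -1, -1, …
Sym-product of L_f,L_g gives L₀ (≤ ord 2).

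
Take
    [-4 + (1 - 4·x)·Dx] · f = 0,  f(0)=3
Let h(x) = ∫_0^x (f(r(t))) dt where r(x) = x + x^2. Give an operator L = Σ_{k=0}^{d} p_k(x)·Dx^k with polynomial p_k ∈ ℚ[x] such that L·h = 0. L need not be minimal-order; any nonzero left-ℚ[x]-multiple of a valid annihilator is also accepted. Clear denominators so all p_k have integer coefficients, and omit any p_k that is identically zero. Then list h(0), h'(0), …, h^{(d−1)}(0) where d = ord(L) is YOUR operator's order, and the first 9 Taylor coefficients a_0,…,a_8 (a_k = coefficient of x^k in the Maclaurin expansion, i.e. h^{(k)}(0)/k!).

L = (4 + 8·x)·Dx + (-1 + 4·x + 4·x^2)·Dx^2  (order 2).
h: a_k = 0, 3, 6, 20, 72, 1392/5, 1120, 32448/7, 19584, …
ICs: h(0) = 0, h′(0) = 3.

f: a_k = 3, 12, 48, 192, 768, 3072, 12288, 49152, 196608, …
Substitute x→r, Dx→(1/r')Dx; clear ⇒ L₀.
Integrate: L := L₀·Dx.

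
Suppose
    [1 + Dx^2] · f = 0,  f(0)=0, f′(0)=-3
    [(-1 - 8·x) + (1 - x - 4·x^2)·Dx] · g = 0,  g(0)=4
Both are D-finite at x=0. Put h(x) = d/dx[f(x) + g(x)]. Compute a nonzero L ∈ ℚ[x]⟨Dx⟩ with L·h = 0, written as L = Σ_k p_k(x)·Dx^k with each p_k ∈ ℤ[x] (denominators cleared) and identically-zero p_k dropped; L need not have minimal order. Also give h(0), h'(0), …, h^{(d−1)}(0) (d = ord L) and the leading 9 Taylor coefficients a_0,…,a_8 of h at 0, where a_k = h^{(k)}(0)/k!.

f: a_k = 0, -3, 0, 1/2, 0, -1/40, 0, 1/1680, 0, …
g: a_k = 4, 4, 20, 36, 116, 260, 724, 1764, 4660, …
L₀ := lclm(L_f,L_g); ord L₀ ≤ 2+1.
h₀' ⇒ L via d/dx closure of L₀.
L = (706 + 4324·x + 19178·x^2 + 15080·x^3 + 30400·x^4 + 1152·x^5 + 1536·x^6) + (-55 - 431·x + 153·x^2 + 1009·x^3 + 3620·x^4 + 5904·x^5 + 448·x^6 + 512·x^7)·Dx + (706 + 4324·x + 19178·x^2 + 15080·x^3 + 30400·x^4 + 1152·x^5 + 1536·x^6)·Dx^2 + (-55 - 431·x + 153·x^2 + 1009·x^3 + 3620·x^4 + 5904·x^5 + 448·x^6 + 512·x^7)·Dx^3  (order 3).
h: a_k = 1, 40, 219/2, 464, 10399/8, 4344, 2963521/240, 37280, 1417167359/13440, …
ICs: h(0) = 1, h′(0) = 40, h′′(0) = 219.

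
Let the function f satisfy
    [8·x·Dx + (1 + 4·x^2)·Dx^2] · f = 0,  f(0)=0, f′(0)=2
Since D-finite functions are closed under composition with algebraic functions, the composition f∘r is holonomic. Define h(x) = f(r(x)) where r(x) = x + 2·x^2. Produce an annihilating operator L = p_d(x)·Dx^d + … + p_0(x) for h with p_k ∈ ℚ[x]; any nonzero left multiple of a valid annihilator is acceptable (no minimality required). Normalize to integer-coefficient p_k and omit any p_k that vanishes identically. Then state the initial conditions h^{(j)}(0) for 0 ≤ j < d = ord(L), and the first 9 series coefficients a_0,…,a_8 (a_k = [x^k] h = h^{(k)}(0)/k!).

L = (-4 + 8·x + 64·x^2 + 192·x^3 + 192·x^4)·Dx + (1 + 4·x + 4·x^2 + 32·x^3 + 80·x^4 + 64·x^5)·Dx^2  (order 2).
h: a_k = 0, 2, 4, -8/3, -16, -128/5, 128/3, 1664/7, 256, …
ICs: h(0) = 0, h′(0) = 2.

f: a_k = 0, 2, 0, -8/3, 0, 32/5, 0, -128/7, 0, …
Substitute x→r, Dx→(1/r')Dx; clear ⇒ L₀.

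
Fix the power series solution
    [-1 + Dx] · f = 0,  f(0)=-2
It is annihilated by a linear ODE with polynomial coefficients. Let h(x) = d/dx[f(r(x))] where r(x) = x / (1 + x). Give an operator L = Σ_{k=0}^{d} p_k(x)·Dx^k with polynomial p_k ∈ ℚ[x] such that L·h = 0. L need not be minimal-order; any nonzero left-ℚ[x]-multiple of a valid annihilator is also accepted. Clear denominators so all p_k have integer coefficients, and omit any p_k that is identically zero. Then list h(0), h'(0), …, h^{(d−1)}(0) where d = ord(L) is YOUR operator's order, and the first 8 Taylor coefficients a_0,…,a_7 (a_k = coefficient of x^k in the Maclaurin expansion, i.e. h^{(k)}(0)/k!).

f: a_k = -2, -2, -1, -1/3, -1/12, -1/60, -1/360, -1/2520, …
L₀ from L_f via x↦r, Dx↦r'^{-1}Dx.
h=h₀': d/dx-closure on L₀ ⇒ L.
L = (-1 - 2·x) + (-1 - 2·x - x^2)·Dx  (order 1).
h: a_k = -2, 2, -1, -1/3, 19/12, -151/60, 1091/360, -7841/2520, …
ICs: h(0) = -2.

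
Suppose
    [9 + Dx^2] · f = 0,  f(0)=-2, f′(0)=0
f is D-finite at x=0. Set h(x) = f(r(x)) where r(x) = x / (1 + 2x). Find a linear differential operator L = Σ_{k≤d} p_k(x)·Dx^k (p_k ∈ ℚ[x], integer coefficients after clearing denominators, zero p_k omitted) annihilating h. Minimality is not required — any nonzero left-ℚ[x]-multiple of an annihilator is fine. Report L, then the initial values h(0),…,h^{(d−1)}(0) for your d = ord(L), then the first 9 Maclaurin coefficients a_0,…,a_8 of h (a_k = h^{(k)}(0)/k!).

L = 9 + (4 + 24·x + 48·x^2 + 32·x^3)·Dx + (1 + 8·x + 24·x^2 + 32·x^3 + 16·x^4)·Dx^2  (order 2).
h: a_k = -2, 0, 9, -36, 405/4, -234, 18081/40, -6723/10, 188955/448, …
ICs: h(0) = -2, h′(0) = 0.

f: a_k = -2, 0, 9, 0, -27/4, 0, 81/40, 0, -729/2240, …
h₀=f(r): pull back L_f along r ⇒ L₀.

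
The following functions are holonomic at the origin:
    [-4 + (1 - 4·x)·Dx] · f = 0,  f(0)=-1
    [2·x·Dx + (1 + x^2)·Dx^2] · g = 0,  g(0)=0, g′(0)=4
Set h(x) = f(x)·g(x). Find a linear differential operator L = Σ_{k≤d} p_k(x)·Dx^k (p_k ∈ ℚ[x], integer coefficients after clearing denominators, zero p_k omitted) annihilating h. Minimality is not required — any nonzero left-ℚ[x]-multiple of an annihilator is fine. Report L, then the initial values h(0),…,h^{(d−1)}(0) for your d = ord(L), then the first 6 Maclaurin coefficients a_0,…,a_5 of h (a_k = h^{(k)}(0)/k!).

L = 8·x + (8 - 2·x + 16·x^2)·Dx + (-1 + 4·x - x^2 + 4·x^3)·Dx^2  (order 2).
h: a_k = 0, -4, -16, -188/3, -752/3, -15052/15, …
ICs: h(0) = 0, h′(0) = -4.

f: a_k = -1, -4, -16, -64, -256, -1024, …
g: a_k = 0, 4, 0, -4/3, 0, 4/5, …
f·g: L₀ = L_f ⊗_s L_g, ord ≤ 1·2.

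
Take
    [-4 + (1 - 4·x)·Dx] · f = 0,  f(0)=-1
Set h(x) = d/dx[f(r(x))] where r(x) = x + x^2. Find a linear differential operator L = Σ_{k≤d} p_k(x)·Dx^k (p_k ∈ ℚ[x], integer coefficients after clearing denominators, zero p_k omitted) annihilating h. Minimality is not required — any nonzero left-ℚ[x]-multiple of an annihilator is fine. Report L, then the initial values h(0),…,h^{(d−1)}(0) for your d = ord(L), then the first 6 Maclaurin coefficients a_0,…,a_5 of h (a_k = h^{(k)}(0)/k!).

f: a_k = -1, -4, -16, -64, -256, -1024, …
Change of var in L_f (x↦r) gives L₀.
Derive L from L₀ (diff closure).
L = (10 + 24·x + 24·x^2) + (-1 + 2·x + 12·x^2 + 8·x^3)·Dx  (order 1).
h: a_k = -4, -40, -288, -1856, -11200, -64896, …
ICs: h(0) = -4.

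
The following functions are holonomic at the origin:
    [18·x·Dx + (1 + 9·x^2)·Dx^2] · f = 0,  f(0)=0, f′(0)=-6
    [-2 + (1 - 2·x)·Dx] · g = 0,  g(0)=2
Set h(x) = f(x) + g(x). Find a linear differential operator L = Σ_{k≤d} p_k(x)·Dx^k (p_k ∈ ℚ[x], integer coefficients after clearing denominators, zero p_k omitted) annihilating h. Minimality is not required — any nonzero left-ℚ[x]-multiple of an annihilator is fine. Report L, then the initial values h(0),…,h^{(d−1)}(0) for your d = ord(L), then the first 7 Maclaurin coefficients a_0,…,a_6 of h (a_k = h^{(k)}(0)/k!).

L = (36 - 288·x - 972·x^2)·Dx + (-21 + 36·x - 9·x^2 - 972·x^3)·Dx^2 + (2 + 5·x + 45·x^3 - 162·x^4)·Dx^3  (order 3).
h: a_k = 2, -2, 8, 34, 32, -166/5, 128, …
ICs: h(0) = 2, h′(0) = -2, h′′(0) = 16.

f: a_k = 0, -6, 0, 18, 0, -486/5, 0, …
g: a_k = 2, 4, 8, 16, 32, 64, 128, …
f+g: L₀ = lclm(L_f,L_g), ord ≤ 2+1.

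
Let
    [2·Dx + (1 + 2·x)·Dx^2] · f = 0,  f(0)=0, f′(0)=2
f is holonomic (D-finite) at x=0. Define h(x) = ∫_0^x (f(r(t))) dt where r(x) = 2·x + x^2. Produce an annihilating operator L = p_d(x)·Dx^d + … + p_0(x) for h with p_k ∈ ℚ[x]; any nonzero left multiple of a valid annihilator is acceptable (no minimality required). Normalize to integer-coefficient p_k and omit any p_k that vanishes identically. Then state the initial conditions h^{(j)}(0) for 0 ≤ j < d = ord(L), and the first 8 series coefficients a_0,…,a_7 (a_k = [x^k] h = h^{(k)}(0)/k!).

f: a_k = 0, 2, -2, 8/3, -4, 32/5, -32/3, 128/7, …
h₀=f(r): pull back L_f along r ⇒ L₀.
Integrate: L := L₀·Dx.
L = (3 + 4·x + 2·x^2)·Dx^2 + (1 + 5·x + 6·x^2 + 2·x^3)·Dx^3  (order 3).
h: a_k = 0, 0, 2, -2, 10/3, -34/5, 232/15, -264/7, …
ICs: h(0) = 0, h′(0) = 0, h′′(0) = 4.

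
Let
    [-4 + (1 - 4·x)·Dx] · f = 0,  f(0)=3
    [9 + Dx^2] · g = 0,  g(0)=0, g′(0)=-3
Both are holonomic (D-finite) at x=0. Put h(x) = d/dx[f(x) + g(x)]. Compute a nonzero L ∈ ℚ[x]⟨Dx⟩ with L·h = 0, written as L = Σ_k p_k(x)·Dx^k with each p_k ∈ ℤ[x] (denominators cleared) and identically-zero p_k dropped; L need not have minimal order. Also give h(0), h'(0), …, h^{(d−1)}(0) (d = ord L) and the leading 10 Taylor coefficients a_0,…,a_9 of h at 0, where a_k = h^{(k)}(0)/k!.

f: a_k = 3, 12, 48, 192, 768, 3072, 12288, 49152, 196608, 786432, …
g: a_k = 0, -3, 0, 9/2, 0, -81/40, 0, 243/560, 0, -243/4480, …
Weyl lclm of L_f,L_g ⇒ L₀ (ord ≤ 3).
Derive L from L₀ (diff closure).
L = (4824 - 1728·x + 3456·x^2) + (-315 + 1476·x - 1296·x^2 + 1728·x^3)·Dx + (536 - 192·x + 384·x^2)·Dx^2 + (-35 + 164·x - 144·x^2 + 192·x^3)·Dx^3  (order 3).
h: a_k = 9, 96, 1179/2, 3072, 122799/8, 73728, 27525363/80, 1572864, 31708936053/4480, 31457280, …
ICs: h(0) = 9, h′(0) = 96, h′′(0) = 1179.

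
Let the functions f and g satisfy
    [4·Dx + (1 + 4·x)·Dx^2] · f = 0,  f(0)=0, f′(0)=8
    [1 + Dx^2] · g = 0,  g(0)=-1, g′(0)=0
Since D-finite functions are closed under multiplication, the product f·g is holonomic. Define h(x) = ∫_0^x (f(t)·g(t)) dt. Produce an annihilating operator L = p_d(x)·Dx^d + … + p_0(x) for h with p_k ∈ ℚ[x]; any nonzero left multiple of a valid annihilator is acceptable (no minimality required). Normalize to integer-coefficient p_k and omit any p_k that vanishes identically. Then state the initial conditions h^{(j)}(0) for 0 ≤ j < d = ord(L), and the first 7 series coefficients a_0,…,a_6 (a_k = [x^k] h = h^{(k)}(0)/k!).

f: a_k = 0, 8, -16, 128/3, -128, 2048/5, -4096/3, …
g: a_k = -1, 0, 1/2, 0, -1/24, 0, 1/720, …
h₀=f·g: eliminate ⇒ L₀, order ≤ 2·2.
∫: right-multiply L₀ by Dx.
L = (-147 - 144·x - 224·x^2 + 256·x^3 + 256·x^4)·Dx + (-56 - 160·x + 384·x^2 + 512·x^3)·Dx^2 + (-150 - 160·x - 192·x^2 + 512·x^3 + 512·x^4)·Dx^3 + (-56 - 160·x + 384·x^2 + 512·x^3)·Dx^4 + (-3 - 16·x + 32·x^2 + 256·x^3 + 256·x^4)·Dx^5  (order 5).
h: a_k = 0, 0, -4, 16/3, -29/3, 24, -1943/30, …
ICs: h(0) = 0, h′(0) = 0, h′′(0) = -8, h′′′(0) = 32, h′′′′(0) = -232.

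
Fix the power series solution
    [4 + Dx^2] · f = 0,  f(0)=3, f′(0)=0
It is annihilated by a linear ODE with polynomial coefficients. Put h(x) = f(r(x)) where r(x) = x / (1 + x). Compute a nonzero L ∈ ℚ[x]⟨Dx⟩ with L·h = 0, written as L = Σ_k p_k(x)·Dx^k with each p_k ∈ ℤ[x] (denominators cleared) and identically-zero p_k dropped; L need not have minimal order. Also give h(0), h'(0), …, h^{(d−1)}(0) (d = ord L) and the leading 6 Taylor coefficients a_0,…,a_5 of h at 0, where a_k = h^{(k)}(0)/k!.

L = 4 + (2 + 6·x + 6·x^2 + 2·x^3)·Dx + (1 + 4·x + 6·x^2 + 4·x^3 + x^4)·Dx^2  (order 2).
h: a_k = 3, 0, -6, 12, -16, 16, …
ICs: h(0) = 3, h′(0) = 0.

f: a_k = 3, 0, -6, 0, 2, 0, …
Substitute x→r, Dx→(1/r')Dx; clear ⇒ L₀.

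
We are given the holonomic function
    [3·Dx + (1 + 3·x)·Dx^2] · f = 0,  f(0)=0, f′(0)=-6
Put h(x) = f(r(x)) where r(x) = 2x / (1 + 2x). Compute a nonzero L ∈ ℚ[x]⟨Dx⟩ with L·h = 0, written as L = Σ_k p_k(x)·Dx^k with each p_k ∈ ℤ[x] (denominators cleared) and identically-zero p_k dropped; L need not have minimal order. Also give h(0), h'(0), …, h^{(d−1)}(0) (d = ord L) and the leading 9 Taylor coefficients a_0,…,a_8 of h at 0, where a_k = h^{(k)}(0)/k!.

L = (10 + 32·x)·Dx + (1 + 10·x + 16·x^2)·Dx^2  (order 2).
h: a_k = 0, -12, 60, -336, 2040, -65472/5, 87360, -4194048/7, 4194240, …
ICs: h(0) = 0, h′(0) = -12.

f: a_k = 0, -6, 9, -18, 81/2, -486/5, 243, -4374/7, 6561/4, …
L₀ from L_f via x↦r, Dx↦r'^{-1}Dx.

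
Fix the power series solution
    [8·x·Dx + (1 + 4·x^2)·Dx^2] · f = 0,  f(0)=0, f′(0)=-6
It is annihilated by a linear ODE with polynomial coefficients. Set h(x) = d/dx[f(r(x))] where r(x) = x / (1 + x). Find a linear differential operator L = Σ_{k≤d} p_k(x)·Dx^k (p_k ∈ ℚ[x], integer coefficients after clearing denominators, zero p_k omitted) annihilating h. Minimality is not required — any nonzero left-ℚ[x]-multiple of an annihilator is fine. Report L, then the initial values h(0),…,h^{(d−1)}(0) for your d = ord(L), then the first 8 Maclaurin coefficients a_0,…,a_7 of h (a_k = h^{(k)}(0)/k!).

L = (2 + 10·x) + (1 + 2·x + 5·x^2)·Dx  (order 1).
h: a_k = -6, 12, 6, -72, 114, 132, -834, 1008, …
ICs: h(0) = -6.

f: a_k = 0, -6, 0, 8, 0, -96/5, 0, 384/7, …
L₀ from L_f via x↦r, Dx↦r'^{-1}Dx.
h₀' ⇒ L via d/dx closure of L₀.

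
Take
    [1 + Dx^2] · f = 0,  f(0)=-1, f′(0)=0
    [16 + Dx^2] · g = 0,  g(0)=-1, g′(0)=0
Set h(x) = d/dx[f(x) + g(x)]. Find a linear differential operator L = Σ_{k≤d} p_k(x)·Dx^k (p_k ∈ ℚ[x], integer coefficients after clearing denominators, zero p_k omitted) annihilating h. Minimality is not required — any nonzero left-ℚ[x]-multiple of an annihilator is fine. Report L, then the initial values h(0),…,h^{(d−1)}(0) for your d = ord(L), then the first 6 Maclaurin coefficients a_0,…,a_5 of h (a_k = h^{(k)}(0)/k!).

f: a_k = -1, 0, 1/2, 0, -1/24, 0, …
g: a_k = -1, 0, 8, 0, -32/3, 0, …
f+g: L₀ = lclm(L_f,L_g), ord ≤ 2+2.
h₀' ⇒ L via d/dx closure of L₀.
L = 16 + 17·Dx^2 + Dx^4  (order 4).
h: a_k = 0, 17, 0, -257/6, 0, 4097/120, …
ICs: h(0) = 0, h′(0) = 17, h′′(0) = 0, h′′′(0) = -257.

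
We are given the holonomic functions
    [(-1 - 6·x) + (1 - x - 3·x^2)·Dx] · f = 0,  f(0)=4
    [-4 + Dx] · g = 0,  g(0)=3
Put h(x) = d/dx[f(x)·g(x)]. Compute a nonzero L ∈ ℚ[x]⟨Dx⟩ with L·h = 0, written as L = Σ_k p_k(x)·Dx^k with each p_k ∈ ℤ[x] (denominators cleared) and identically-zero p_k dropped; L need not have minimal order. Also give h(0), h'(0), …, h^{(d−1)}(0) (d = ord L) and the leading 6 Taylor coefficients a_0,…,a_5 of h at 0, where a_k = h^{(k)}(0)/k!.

L = (32 + 26·x - 98·x^2 - 48·x^3 + 144·x^4) + (-5 + 3·x + 29·x^2 - 6·x^3 - 36·x^4)·Dx  (order 1).
h: a_k = 60, 384, 1500, 4816, 14032, 38920, …
ICs: h(0) = 60.

f: a_k = 4, 4, 16, 28, 76, 160, …
g: a_k = 3, 12, 24, 32, 32, 128/5, …
Sym-product of L_f,L_g gives L₀ (≤ ord 1).
Derive L from L₀ (diff closure).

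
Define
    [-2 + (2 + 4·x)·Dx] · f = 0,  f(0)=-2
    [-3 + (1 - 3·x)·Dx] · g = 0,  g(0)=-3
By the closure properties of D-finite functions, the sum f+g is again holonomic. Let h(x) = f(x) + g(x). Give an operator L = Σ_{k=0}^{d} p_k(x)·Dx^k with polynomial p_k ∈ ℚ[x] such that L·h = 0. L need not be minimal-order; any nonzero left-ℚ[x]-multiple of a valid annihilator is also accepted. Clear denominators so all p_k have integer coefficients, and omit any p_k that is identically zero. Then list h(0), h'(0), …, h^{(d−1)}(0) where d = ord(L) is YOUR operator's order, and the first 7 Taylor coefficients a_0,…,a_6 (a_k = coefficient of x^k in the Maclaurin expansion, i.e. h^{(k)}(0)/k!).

f: a_k = -2, -2, 1, -1, 5/4, -7/4, 21/8, …
g: a_k = -3, -9, -27, -81, -243, -729, -2187, …
f+g: L₀ = lclm(L_f,L_g), ord ≤ 1+1.
L = (21 + 27·x) + (-19 - 66·x - 81·x^2)·Dx + (2 + 7·x - 21·x^2 - 54·x^3)·Dx^2  (order 2).
h: a_k = -5, -11, -26, -82, -967/4, -2923/4, -17475/8, …
ICs: h(0) = -5, h′(0) = -11.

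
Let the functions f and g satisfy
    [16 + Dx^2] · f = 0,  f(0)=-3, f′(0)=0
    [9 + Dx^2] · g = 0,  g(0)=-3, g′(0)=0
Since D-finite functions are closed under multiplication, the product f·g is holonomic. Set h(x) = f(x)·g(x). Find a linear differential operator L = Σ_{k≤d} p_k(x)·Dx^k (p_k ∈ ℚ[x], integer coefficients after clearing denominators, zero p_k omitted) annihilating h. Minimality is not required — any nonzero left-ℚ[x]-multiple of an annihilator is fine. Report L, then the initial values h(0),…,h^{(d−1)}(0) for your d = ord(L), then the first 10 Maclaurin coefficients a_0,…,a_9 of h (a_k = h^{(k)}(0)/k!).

L = 49 + 50·Dx^2 + Dx^4  (order 4).
h: a_k = 9, 0, -225/2, 0, 3603/8, 0, -11765/16, 0, 2882401/4480, 0, …
ICs: h(0) = 9, h′(0) = 0, h′′(0) = -225, h′′′(0) = 0.

f: a_k = -3, 0, 24, 0, -32, 0, 256/15, 0, -512/105, 0, …
g: a_k = -3, 0, 27/2, 0, -81/8, 0, 243/80, 0, -2187/4480, 0, …
L₀ := L_f ⊗_s L_g (sym. prod.), ord ≤ 4.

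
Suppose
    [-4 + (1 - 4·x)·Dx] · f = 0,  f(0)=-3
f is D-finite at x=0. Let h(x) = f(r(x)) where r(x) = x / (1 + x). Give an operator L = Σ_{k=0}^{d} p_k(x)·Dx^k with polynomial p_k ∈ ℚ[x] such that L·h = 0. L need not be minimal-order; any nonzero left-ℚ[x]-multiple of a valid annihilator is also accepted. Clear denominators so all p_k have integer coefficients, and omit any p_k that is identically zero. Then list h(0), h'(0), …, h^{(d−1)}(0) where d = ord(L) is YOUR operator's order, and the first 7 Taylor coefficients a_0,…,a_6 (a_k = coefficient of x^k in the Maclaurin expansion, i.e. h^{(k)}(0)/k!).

f: a_k = -3, -12, -48, -192, -768, -3072, -12288, …
Change of var in L_f (x↦r) gives L₀.
L = 4 + (-1 + 2·x + 3·x^2)·Dx  (order 1).
h: a_k = -3, -12, -36, -108, -324, -972, -2916, …
ICs: h(0) = -3.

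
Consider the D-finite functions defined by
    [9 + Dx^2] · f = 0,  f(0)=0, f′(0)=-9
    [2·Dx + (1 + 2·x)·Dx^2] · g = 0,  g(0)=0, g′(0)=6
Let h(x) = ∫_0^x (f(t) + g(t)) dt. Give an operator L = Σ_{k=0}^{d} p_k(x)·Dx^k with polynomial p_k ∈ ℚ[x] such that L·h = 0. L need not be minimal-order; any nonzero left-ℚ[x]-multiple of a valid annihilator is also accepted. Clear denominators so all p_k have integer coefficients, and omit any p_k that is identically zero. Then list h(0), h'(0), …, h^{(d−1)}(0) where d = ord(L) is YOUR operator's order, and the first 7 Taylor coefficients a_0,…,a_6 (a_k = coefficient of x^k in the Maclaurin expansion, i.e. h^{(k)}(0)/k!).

f: a_k = 0, -9, 0, 27/2, 0, -243/40, 0, …
g: a_k = 0, 6, -6, 8, -12, 96/5, -32, …
Sum ⇒ L₀ = lclm(L_f,L_g) in ℚ(x)⟨Dx⟩.
Integrate: L := L₀·Dx.
L = (594 + 648·x + 648·x^2)·Dx^2 + (153 + 630·x + 972·x^2 + 648·x^3)·Dx^3 + (66 + 72·x + 72·x^2)·Dx^4 + (17 + 70·x + 108·x^2 + 72·x^3)·Dx^5  (order 5).
h: a_k = 0, 0, -3/2, -2, 43/8, -12/5, 35/16, …
ICs: h(0) = 0, h′(0) = 0, h′′(0) = -3, h′′′(0) = -12, h′′′′(0) = 129.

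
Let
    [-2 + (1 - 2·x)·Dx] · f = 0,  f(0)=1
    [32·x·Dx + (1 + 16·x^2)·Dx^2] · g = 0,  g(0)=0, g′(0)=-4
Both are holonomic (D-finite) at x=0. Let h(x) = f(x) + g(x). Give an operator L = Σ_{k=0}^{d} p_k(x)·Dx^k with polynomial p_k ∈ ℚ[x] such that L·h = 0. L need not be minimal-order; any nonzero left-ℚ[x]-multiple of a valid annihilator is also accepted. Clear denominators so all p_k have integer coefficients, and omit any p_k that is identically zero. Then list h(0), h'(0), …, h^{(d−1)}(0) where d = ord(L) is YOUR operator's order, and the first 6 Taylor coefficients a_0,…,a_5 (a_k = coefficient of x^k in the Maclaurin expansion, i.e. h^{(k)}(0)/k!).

L = (-32 + 256·x + 1536·x^2)·Dx + (14 - 32·x - 160·x^2 + 1536·x^3)·Dx^2 + (-1 - 6·x - 96·x^3 + 256·x^4)·Dx^3  (order 3).
h: a_k = 1, -2, 4, 88/3, 16, -864/5, …
ICs: h(0) = 1, h′(0) = -2, h′′(0) = 8.

f: a_k = 1, 2, 4, 8, 16, 32, …
g: a_k = 0, -4, 0, 64/3, 0, -1024/5, …
L₀ := lclm(L_f,L_g); ord L₀ ≤ 1+2.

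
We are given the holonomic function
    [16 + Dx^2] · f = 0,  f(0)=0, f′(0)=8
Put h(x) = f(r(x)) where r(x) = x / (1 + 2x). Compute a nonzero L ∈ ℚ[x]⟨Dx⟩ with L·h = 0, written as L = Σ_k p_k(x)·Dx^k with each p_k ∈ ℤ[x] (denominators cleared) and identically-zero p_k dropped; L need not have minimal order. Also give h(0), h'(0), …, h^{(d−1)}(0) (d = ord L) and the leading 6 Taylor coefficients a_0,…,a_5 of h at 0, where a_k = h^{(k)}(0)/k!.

f: a_k = 0, 8, 0, -64/3, 0, 256/15, …
Substitute x→r, Dx→(1/r')Dx; clear ⇒ L₀.
L = 16 + (4 + 24·x + 48·x^2 + 32·x^3)·Dx + (1 + 8·x + 24·x^2 + 32·x^3 + 16·x^4)·Dx^2  (order 2).
h: a_k = 0, 8, -16, 32/3, 64, -5504/15, …
ICs: h(0) = 0, h′(0) = 8.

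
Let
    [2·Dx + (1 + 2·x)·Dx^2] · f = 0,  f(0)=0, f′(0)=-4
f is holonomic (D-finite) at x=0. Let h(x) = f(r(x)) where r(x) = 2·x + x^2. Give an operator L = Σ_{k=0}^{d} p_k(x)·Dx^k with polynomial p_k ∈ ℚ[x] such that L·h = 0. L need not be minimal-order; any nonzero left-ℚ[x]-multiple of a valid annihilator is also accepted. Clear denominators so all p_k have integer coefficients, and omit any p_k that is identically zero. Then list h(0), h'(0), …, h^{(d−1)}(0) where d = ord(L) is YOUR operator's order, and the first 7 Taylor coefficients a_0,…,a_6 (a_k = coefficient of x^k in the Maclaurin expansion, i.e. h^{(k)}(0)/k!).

f: a_k = 0, -4, 4, -16/3, 8, -64/5, 64/3, …
Substitute x→r, Dx→(1/r')Dx; clear ⇒ L₀.
L = (3 + 4·x + 2·x^2)·Dx + (1 + 5·x + 6·x^2 + 2·x^3)·Dx^2  (order 2).
h: a_k = 0, -8, 12, -80/3, 68, -928/5, 528, …
ICs: h(0) = 0, h′(0) = -8.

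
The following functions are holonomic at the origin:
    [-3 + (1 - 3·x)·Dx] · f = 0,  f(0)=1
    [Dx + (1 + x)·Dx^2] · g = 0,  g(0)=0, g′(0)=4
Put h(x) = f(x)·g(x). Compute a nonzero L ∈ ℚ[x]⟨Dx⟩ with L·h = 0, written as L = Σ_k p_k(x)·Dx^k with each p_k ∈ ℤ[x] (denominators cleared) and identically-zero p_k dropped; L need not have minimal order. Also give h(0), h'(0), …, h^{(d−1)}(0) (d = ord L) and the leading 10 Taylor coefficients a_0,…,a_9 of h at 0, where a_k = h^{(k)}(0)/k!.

L = 3 + (5 + 9·x)·Dx + (-1 + 2·x + 3·x^2)·Dx^2  (order 2).
h: a_k = 0, 4, 10, 94/3, 93, 1399/5, 12581/15, 88087/35, 528487/70, 14269429/630, …
ICs: h(0) = 0, h′(0) = 4.

f: a_k = 1, 3, 9, 27, 81, 243, 729, 2187, 6561, 19683, …
g: a_k = 0, 4, -2, 4/3, -1, 4/5, -2/3, 4/7, -1/2, 4/9, …
Product ⇒ symmetric product L₀, ord ≤ 2.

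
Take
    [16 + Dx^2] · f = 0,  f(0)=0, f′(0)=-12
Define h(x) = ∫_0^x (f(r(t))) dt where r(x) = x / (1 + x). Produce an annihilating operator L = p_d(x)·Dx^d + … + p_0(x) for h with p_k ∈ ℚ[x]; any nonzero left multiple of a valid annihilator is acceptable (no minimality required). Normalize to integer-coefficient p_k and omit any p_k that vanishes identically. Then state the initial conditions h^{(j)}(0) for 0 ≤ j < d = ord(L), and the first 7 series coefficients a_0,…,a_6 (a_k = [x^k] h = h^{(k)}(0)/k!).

f: a_k = 0, -12, 0, 32, 0, -128/5, 0, …
h₀=f(r): pull back L_f along r ⇒ L₀.
h=∫h₀ ⇒ L = L₀·Dx.
L = 16·Dx + (2 + 6·x + 6·x^2 + 2·x^3)·Dx^2 + (1 + 4·x + 6·x^2 + 4·x^3 + x^4)·Dx^3  (order 3).
h: a_k = 0, 0, -6, 4, 5, -84/5, 386/15, …
ICs: h(0) = 0, h′(0) = 0, h′′(0) = -12.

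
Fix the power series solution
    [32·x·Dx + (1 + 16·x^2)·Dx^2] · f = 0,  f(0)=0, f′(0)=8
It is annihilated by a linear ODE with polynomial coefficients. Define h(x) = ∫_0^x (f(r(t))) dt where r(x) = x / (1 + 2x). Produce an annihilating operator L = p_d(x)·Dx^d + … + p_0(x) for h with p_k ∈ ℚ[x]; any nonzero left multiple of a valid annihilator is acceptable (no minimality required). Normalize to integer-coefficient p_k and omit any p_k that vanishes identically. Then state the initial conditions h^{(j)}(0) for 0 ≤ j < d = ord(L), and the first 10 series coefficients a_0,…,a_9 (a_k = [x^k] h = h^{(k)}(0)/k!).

L = (4 + 40·x)·Dx^2 + (1 + 4·x + 20·x^2)·Dx^3  (order 3).
h: a_k = 0, 0, 4, -16/3, -8/3, 192/5, -1216/15, -2816/21, 8896/7, -7168/3, …
ICs: h(0) = 0, h′(0) = 0, h′′(0) = 8.

f: a_k = 0, 8, 0, -128/3, 0, 2048/5, 0, -32768/7, 0, 524288/9, …
Change of var in L_f (x↦r) gives L₀.
Integrate: L := L₀·Dx.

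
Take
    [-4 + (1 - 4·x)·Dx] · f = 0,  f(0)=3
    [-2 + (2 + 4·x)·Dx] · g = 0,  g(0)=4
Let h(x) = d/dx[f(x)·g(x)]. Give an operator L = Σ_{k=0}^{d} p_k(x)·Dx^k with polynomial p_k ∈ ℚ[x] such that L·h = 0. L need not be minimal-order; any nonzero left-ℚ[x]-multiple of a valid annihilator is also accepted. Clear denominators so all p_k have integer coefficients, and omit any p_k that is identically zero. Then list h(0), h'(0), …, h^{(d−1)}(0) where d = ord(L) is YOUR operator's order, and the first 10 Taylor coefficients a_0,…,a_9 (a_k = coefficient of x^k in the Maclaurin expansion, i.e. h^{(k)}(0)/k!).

f: a_k = 3, 12, 48, 192, 768, 3072, 12288, 49152, 196608, 786432, …
g: a_k = 4, 4, -2, 2, -5/2, 7/2, -21/4, 33/4, -429/32, 715/32, …
f·g: L₀ = L_f ⊗_s L_g, ord ≤ 1·1.
h=h₀': d/dx-closure on L₀ ⇒ L.
L = (39 + 120·x + 48·x^2) + (-5 + 6·x + 48·x^2 + 32·x^3)·Dx  (order 1).
h: a_k = 60, 468, 2826, 15042, 150525/2, 722331/2, 6742449/4, 30821337/4, 1109587437/32, 4931463255/32, …
ICs: h(0) = 60.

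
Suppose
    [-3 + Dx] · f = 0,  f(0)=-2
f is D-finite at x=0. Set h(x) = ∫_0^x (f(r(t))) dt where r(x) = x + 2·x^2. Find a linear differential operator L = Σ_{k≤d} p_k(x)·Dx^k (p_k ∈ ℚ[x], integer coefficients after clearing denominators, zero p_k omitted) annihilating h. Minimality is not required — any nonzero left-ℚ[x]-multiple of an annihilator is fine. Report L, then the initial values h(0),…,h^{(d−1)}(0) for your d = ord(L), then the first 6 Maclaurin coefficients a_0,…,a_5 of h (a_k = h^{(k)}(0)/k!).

L = (-3 - 12·x)·Dx + Dx^2  (order 2).
h: a_k = 0, -2, -3, -7, -45/4, -387/20, …
ICs: h(0) = 0, h′(0) = -2.

f: a_k = -2, -6, -9, -9, -27/4, -81/20, …
f∘r: x↦r, Dx↦Dx/r' in L_f ⇒ L₀.
∫: right-multiply L₀ by Dx.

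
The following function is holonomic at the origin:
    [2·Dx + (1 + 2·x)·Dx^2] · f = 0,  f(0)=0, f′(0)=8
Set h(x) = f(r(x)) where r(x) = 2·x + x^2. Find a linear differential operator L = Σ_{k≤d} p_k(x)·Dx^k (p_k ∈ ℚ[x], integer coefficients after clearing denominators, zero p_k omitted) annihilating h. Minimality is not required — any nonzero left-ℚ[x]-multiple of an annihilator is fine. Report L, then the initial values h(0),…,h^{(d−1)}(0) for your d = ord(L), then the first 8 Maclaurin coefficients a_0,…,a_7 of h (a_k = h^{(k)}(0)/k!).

L = (3 + 4·x + 2·x^2)·Dx + (1 + 5·x + 6·x^2 + 2·x^3)·Dx^2  (order 2).
h: a_k = 0, 16, -24, 160/3, -136, 1856/5, -1056, 21632/7, …
ICs: h(0) = 0, h′(0) = 16.

f: a_k = 0, 8, -8, 32/3, -16, 128/5, -128/3, 512/7, …
L₀ from L_f via x↦r, Dx↦r'^{-1}Dx.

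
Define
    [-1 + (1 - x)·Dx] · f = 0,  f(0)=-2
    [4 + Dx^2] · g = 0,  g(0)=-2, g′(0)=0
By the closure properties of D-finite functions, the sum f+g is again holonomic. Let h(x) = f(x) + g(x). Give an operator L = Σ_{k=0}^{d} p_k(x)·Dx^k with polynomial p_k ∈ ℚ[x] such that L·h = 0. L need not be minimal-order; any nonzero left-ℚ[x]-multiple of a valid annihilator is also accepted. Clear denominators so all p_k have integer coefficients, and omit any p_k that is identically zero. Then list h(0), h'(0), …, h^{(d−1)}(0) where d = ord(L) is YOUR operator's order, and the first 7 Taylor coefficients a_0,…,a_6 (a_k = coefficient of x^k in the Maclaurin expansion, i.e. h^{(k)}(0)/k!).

L = (20 - 16·x + 8·x^2) + (-12 + 28·x - 24·x^2 + 8·x^3)·Dx + (5 - 4·x + 2·x^2)·Dx^2 + (-3 + 7·x - 6·x^2 + 2·x^3)·Dx^3  (order 3).
h: a_k = -4, -2, 2, -2, -10/3, -2, -82/45, …
ICs: h(0) = -4, h′(0) = -2, h′′(0) = 4.

f: a_k = -2, -2, -2, -2, -2, -2, -2, …
g: a_k = -2, 0, 4, 0, -4/3, 0, 8/45, …
f+g: L₀ = lclm(L_f,L_g), ord ≤ 1+2.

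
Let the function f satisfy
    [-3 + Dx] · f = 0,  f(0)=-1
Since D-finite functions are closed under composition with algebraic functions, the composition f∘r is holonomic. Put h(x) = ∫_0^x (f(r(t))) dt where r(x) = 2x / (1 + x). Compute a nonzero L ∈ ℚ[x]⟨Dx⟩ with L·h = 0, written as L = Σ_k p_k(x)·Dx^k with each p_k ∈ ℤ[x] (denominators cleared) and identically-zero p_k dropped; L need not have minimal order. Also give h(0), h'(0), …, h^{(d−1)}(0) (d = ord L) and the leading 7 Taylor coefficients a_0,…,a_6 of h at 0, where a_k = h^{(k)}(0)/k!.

f: a_k = -1, -3, -9/2, -9/2, -27/8, -81/40, -81/80, …
Substitute x→r, Dx→(1/r')Dx; clear ⇒ L₀.
Integrate: L := L₀·Dx.
L = -6·Dx + (1 + 2·x + x^2)·Dx^2  (order 2).
h: a_k = 0, -1, -3, -4, -3/2, 6/5, 1/5, …
ICs: h(0) = 0, h′(0) = -1.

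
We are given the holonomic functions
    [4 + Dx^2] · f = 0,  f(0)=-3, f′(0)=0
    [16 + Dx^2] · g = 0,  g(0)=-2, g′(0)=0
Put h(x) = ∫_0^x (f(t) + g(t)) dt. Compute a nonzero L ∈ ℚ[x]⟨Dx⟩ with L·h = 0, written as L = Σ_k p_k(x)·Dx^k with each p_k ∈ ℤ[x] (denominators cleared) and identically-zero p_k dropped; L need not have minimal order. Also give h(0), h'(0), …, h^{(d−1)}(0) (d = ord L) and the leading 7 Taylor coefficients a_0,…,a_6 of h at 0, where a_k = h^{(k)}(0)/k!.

f: a_k = -3, 0, 6, 0, -2, 0, 4/15, …
g: a_k = -2, 0, 16, 0, -64/3, 0, 512/45, …
h₀=f+g: left-lcm gives L₀, ord ≤ 4.
h=∫₀ˣh₀: take L = L₀·Dx.
L = 64·Dx + 20·Dx^3 + Dx^5  (order 5).
h: a_k = 0, -5, 0, 22/3, 0, -14/3, 0, …
ICs: h(0) = 0, h′(0) = -5, h′′(0) = 0, h′′′(0) = 44, h′′′′(0) = 0.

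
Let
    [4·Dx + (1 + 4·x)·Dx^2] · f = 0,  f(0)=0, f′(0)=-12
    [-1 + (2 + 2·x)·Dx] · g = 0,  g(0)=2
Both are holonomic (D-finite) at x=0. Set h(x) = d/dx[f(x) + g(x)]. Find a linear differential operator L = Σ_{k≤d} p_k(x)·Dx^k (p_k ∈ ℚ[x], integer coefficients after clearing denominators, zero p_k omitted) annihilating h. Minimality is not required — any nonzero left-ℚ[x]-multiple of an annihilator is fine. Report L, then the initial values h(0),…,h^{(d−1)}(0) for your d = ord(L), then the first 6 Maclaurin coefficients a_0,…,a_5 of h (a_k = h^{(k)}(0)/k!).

L = (52 + 16·x) + (125 + 232·x + 80·x^2)·Dx + (14 + 78·x + 96·x^2 + 32·x^3)·Dx^2  (order 2).
h: a_k = -11, 95/2, -1533/8, 12283/16, -393181/128, 3145665/256, …
ICs: h(0) = -11, h′(0) = 95/2.

f: a_k = 0, -12, 24, -64, 192, -3072/5, …
g: a_k = 2, 1, -1/4, 1/8, -5/64, 7/128, …
h₀=f+g: left-lcm gives L₀, ord ≤ 3.
Differentiate: ansatz ord ≤ ord L₀ ⇒ L.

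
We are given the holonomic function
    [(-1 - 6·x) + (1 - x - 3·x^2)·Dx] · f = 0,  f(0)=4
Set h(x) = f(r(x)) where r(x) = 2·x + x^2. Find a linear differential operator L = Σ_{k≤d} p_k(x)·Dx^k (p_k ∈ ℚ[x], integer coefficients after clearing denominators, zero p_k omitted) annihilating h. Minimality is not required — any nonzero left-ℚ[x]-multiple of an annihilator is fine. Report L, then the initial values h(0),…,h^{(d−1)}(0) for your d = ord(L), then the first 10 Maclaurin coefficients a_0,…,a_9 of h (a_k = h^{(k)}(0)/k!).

L = (2 + 26·x + 36·x^2 + 12·x^3) + (-1 + 2·x + 13·x^2 + 12·x^3 + 3·x^4)·Dx  (order 1).
h: a_k = 4, 8, 68, 288, 1568, 7720, 39484, 199008, 1008652, 5101376, …
ICs: h(0) = 4.

f: a_k = 4, 4, 16, 28, 76, 160, 388, 868, 2032, 4636, …
Substitute x→r, Dx→(1/r')Dx; clear ⇒ L₀.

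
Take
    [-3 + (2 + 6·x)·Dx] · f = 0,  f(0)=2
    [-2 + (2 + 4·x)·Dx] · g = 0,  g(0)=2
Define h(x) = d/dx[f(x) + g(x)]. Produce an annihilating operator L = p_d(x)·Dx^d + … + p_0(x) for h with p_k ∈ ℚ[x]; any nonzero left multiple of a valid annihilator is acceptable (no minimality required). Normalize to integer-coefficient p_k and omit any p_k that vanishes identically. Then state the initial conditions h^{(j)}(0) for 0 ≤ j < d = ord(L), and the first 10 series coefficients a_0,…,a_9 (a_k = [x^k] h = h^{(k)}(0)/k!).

L = -9 + (-15 - 36·x)·Dx + (-2 - 10·x - 12·x^2)·Dx^2  (order 2).
h: a_k = 5, -13/2, 105/8, -485/16, 9625/128, -49959/256, 534765/1024, -2924493/2048, 129954825/32768, -730187315/65536, …
ICs: h(0) = 5, h′(0) = -13/2.

f: a_k = 2, 3, -9/4, 27/8, -405/64, 1701/128, -15309/512, 72171/1024, -2814669/16384, 14073345/32768, …
g: a_k = 2, 2, -1, 1, -5/4, 7/4, -21/8, 33/8, -429/64, 715/64, …
L₀ := lclm(L_f,L_g); ord L₀ ≤ 1+1.
Differentiate: ansatz ord ≤ ord L₀ ⇒ L.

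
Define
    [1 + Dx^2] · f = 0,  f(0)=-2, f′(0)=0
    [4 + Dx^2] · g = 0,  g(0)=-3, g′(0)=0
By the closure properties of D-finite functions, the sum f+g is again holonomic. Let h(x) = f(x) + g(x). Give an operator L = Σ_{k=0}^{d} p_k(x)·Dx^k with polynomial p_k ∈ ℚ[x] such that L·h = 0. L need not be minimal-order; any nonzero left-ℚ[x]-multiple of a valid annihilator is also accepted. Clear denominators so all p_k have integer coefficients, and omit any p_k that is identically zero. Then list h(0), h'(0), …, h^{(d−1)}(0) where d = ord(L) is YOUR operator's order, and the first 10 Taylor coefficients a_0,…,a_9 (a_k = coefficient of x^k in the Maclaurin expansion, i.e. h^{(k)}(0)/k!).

f: a_k = -2, 0, 1, 0, -1/12, 0, 1/360, 0, -1/20160, 0, …
g: a_k = -3, 0, 6, 0, -2, 0, 4/15, 0, -2/105, 0, …
f+g: L₀ = lclm(L_f,L_g), ord ≤ 2+2.
L = 4 + 5·Dx^2 + Dx^4  (order 4).
h: a_k = -5, 0, 7, 0, -25/12, 0, 97/360, 0, -11/576, 0, …
ICs: h(0) = -5, h′(0) = 0, h′′(0) = 14, h′′′(0) = 0.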